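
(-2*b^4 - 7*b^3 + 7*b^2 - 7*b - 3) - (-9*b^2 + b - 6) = -2*b^4 - 7*b^3 + 16*b^2 - 8*b + 3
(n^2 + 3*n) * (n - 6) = n^3 - 3*n^2 - 18*n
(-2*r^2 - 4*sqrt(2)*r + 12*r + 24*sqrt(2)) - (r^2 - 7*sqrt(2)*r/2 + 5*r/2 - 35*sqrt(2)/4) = -3*r^2 - sqrt(2)*r/2 + 19*r/2 + 131*sqrt(2)/4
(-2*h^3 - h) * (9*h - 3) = -18*h^4 + 6*h^3 - 9*h^2 + 3*h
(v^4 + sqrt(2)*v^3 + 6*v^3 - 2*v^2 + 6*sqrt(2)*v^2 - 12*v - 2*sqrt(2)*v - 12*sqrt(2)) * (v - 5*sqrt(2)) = v^5 - 4*sqrt(2)*v^4 + 6*v^4 - 24*sqrt(2)*v^3 - 12*v^3 - 72*v^2 + 8*sqrt(2)*v^2 + 20*v + 48*sqrt(2)*v + 120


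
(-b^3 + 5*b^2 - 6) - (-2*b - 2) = -b^3 + 5*b^2 + 2*b - 4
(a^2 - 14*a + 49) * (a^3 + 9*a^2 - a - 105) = a^5 - 5*a^4 - 78*a^3 + 350*a^2 + 1421*a - 5145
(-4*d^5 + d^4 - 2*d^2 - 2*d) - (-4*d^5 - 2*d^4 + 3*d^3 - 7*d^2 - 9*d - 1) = 3*d^4 - 3*d^3 + 5*d^2 + 7*d + 1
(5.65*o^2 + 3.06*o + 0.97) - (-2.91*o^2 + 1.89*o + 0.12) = 8.56*o^2 + 1.17*o + 0.85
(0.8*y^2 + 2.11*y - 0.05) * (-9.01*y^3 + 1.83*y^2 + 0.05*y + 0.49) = -7.208*y^5 - 17.5471*y^4 + 4.3518*y^3 + 0.406*y^2 + 1.0314*y - 0.0245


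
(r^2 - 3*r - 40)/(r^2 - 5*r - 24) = (r + 5)/(r + 3)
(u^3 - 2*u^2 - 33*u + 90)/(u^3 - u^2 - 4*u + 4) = (u^3 - 2*u^2 - 33*u + 90)/(u^3 - u^2 - 4*u + 4)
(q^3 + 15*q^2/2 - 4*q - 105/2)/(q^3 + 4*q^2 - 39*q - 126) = (q - 5/2)/(q - 6)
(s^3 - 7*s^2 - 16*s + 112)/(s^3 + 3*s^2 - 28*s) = (s^2 - 3*s - 28)/(s*(s + 7))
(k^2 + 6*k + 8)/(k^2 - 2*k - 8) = (k + 4)/(k - 4)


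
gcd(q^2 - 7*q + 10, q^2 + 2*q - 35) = q - 5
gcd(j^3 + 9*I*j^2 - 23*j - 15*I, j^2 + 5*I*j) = j + 5*I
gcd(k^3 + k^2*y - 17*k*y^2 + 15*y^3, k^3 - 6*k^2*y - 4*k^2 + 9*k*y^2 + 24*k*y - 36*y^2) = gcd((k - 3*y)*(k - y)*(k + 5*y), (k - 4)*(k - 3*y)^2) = -k + 3*y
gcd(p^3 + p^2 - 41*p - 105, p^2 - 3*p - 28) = p - 7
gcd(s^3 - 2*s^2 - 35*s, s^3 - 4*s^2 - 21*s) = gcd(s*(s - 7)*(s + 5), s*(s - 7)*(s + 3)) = s^2 - 7*s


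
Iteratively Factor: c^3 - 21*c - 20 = (c + 4)*(c^2 - 4*c - 5) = (c + 1)*(c + 4)*(c - 5)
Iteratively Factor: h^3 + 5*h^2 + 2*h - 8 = (h + 2)*(h^2 + 3*h - 4) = (h + 2)*(h + 4)*(h - 1)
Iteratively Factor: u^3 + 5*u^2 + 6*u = (u + 3)*(u^2 + 2*u) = (u + 2)*(u + 3)*(u)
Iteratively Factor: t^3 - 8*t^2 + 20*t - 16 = (t - 2)*(t^2 - 6*t + 8) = (t - 4)*(t - 2)*(t - 2)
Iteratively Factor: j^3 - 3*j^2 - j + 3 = (j - 1)*(j^2 - 2*j - 3) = (j - 1)*(j + 1)*(j - 3)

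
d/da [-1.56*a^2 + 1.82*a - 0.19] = 1.82 - 3.12*a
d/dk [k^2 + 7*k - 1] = 2*k + 7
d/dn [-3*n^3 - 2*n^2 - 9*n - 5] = -9*n^2 - 4*n - 9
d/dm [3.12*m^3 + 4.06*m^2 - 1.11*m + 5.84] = 9.36*m^2 + 8.12*m - 1.11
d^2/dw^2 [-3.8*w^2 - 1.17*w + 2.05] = -7.60000000000000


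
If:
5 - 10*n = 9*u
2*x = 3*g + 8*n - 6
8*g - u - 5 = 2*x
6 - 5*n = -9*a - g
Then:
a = 163*x/2457 - 1103/2457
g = 62*x/273 + 170/273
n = 15*x/91 + 47/91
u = -50*x/273 - 5/273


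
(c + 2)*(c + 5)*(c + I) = c^3 + 7*c^2 + I*c^2 + 10*c + 7*I*c + 10*I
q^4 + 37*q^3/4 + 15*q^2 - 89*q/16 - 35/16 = (q - 1/2)*(q + 1/4)*(q + 5/2)*(q + 7)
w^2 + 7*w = w*(w + 7)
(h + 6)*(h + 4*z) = h^2 + 4*h*z + 6*h + 24*z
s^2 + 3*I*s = s*(s + 3*I)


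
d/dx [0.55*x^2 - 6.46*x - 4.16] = 1.1*x - 6.46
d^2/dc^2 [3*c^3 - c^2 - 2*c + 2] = 18*c - 2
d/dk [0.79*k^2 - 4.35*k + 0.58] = 1.58*k - 4.35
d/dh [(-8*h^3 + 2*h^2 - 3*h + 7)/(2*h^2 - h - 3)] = 4*(-4*h^4 + 4*h^3 + 19*h^2 - 10*h + 4)/(4*h^4 - 4*h^3 - 11*h^2 + 6*h + 9)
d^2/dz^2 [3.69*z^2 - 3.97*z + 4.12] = 7.38000000000000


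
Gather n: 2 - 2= 0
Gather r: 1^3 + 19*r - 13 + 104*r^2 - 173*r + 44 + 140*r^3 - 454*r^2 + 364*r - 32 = 140*r^3 - 350*r^2 + 210*r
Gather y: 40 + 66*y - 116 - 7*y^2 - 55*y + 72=-7*y^2 + 11*y - 4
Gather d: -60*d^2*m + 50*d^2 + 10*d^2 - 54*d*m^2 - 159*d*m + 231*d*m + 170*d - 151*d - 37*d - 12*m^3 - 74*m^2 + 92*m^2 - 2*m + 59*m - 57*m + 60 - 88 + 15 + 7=d^2*(60 - 60*m) + d*(-54*m^2 + 72*m - 18) - 12*m^3 + 18*m^2 - 6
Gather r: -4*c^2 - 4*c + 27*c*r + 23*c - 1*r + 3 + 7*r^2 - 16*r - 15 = -4*c^2 + 19*c + 7*r^2 + r*(27*c - 17) - 12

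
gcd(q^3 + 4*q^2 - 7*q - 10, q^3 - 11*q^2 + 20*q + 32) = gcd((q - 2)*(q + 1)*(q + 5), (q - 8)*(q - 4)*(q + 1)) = q + 1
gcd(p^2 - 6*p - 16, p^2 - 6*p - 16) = p^2 - 6*p - 16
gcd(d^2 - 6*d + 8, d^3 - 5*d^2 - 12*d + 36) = d - 2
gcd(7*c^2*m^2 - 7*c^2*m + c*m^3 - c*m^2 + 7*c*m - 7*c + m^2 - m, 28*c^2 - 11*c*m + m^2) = 1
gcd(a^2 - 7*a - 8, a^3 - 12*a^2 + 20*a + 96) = a - 8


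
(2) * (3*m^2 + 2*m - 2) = 6*m^2 + 4*m - 4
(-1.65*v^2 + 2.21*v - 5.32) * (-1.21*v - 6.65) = 1.9965*v^3 + 8.2984*v^2 - 8.2593*v + 35.378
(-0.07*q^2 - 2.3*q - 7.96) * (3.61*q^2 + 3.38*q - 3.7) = -0.2527*q^4 - 8.5396*q^3 - 36.2506*q^2 - 18.3948*q + 29.452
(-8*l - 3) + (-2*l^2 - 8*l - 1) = -2*l^2 - 16*l - 4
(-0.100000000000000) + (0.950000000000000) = 0.850000000000000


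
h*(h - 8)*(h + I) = h^3 - 8*h^2 + I*h^2 - 8*I*h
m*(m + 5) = m^2 + 5*m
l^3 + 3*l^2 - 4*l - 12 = (l - 2)*(l + 2)*(l + 3)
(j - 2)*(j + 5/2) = j^2 + j/2 - 5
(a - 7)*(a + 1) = a^2 - 6*a - 7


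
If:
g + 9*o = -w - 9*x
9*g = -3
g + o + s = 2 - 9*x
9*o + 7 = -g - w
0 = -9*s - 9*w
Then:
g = -1/3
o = -17/15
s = -53/15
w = 53/15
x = 7/9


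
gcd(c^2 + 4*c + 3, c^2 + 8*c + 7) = c + 1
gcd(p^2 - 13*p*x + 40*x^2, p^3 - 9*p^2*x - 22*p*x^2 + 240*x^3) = -p + 8*x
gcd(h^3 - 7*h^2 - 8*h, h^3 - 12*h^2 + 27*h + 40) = h^2 - 7*h - 8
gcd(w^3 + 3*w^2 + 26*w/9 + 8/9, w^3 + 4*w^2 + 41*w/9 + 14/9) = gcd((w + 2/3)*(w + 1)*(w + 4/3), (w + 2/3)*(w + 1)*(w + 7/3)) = w^2 + 5*w/3 + 2/3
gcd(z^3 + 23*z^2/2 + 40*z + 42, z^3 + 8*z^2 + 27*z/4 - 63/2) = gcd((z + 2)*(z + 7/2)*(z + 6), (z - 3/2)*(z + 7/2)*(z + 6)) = z^2 + 19*z/2 + 21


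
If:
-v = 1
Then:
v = -1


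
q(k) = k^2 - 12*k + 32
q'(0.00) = -12.00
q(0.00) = 32.00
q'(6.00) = 0.00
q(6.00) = -4.00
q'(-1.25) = -14.50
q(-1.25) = 48.56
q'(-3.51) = -19.02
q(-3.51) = 86.44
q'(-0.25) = -12.50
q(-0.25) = 35.06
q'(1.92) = -8.16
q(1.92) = 12.65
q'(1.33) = -9.34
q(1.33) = 17.81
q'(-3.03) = -18.06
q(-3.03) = 77.54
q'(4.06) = -3.88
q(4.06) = -0.24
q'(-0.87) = -13.74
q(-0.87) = 43.20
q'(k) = 2*k - 12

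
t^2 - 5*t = t*(t - 5)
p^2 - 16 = (p - 4)*(p + 4)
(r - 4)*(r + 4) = r^2 - 16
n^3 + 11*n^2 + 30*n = n*(n + 5)*(n + 6)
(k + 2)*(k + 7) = k^2 + 9*k + 14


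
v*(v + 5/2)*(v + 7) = v^3 + 19*v^2/2 + 35*v/2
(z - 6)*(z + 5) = z^2 - z - 30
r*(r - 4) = r^2 - 4*r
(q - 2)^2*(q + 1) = q^3 - 3*q^2 + 4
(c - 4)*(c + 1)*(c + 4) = c^3 + c^2 - 16*c - 16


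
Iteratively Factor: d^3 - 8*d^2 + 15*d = (d)*(d^2 - 8*d + 15) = d*(d - 5)*(d - 3)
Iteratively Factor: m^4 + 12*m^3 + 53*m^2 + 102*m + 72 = (m + 4)*(m^3 + 8*m^2 + 21*m + 18) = (m + 3)*(m + 4)*(m^2 + 5*m + 6) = (m + 2)*(m + 3)*(m + 4)*(m + 3)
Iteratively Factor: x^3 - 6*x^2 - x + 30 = (x - 5)*(x^2 - x - 6) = (x - 5)*(x + 2)*(x - 3)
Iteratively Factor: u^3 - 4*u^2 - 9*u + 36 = (u - 3)*(u^2 - u - 12) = (u - 4)*(u - 3)*(u + 3)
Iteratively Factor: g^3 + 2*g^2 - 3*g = (g + 3)*(g^2 - g) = g*(g + 3)*(g - 1)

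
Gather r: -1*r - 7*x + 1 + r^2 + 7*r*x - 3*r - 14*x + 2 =r^2 + r*(7*x - 4) - 21*x + 3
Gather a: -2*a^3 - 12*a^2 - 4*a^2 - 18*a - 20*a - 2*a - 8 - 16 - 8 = -2*a^3 - 16*a^2 - 40*a - 32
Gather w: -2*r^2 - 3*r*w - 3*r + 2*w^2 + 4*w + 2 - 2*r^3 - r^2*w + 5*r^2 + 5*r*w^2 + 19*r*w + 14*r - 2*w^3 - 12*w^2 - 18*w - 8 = -2*r^3 + 3*r^2 + 11*r - 2*w^3 + w^2*(5*r - 10) + w*(-r^2 + 16*r - 14) - 6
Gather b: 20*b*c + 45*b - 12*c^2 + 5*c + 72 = b*(20*c + 45) - 12*c^2 + 5*c + 72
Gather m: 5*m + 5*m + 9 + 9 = 10*m + 18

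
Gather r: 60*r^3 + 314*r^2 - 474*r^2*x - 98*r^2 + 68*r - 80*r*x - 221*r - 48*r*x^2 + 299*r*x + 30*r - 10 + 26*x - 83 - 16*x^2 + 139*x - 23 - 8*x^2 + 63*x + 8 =60*r^3 + r^2*(216 - 474*x) + r*(-48*x^2 + 219*x - 123) - 24*x^2 + 228*x - 108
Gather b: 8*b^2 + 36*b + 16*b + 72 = 8*b^2 + 52*b + 72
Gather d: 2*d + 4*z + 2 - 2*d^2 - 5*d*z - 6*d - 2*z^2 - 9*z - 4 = -2*d^2 + d*(-5*z - 4) - 2*z^2 - 5*z - 2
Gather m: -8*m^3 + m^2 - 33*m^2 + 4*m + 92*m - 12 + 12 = -8*m^3 - 32*m^2 + 96*m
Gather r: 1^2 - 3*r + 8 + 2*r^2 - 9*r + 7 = 2*r^2 - 12*r + 16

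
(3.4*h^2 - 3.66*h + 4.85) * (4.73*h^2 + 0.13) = 16.082*h^4 - 17.3118*h^3 + 23.3825*h^2 - 0.4758*h + 0.6305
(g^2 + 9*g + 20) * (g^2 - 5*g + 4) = g^4 + 4*g^3 - 21*g^2 - 64*g + 80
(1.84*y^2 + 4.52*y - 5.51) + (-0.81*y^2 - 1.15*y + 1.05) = 1.03*y^2 + 3.37*y - 4.46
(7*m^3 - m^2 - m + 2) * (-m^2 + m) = -7*m^5 + 8*m^4 - 3*m^2 + 2*m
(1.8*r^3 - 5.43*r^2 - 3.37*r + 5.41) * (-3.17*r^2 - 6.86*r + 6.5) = -5.706*r^5 + 4.8651*r^4 + 59.6327*r^3 - 29.3265*r^2 - 59.0176*r + 35.165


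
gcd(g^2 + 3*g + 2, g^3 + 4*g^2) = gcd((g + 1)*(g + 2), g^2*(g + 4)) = 1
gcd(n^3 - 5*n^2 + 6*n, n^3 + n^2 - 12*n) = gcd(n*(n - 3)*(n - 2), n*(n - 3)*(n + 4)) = n^2 - 3*n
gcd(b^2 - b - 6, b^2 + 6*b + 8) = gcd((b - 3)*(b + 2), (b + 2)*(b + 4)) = b + 2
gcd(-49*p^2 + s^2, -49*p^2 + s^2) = 49*p^2 - s^2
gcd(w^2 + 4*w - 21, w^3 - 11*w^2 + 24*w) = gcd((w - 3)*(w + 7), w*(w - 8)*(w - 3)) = w - 3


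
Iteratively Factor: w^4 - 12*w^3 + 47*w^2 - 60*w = (w - 3)*(w^3 - 9*w^2 + 20*w) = w*(w - 3)*(w^2 - 9*w + 20) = w*(w - 4)*(w - 3)*(w - 5)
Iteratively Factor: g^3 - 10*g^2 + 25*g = (g - 5)*(g^2 - 5*g) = g*(g - 5)*(g - 5)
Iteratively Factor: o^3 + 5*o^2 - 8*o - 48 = (o + 4)*(o^2 + o - 12) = (o - 3)*(o + 4)*(o + 4)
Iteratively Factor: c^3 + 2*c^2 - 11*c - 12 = (c + 1)*(c^2 + c - 12) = (c - 3)*(c + 1)*(c + 4)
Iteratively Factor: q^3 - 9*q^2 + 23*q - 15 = (q - 5)*(q^2 - 4*q + 3) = (q - 5)*(q - 1)*(q - 3)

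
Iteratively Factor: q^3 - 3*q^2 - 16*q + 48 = (q - 3)*(q^2 - 16) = (q - 3)*(q + 4)*(q - 4)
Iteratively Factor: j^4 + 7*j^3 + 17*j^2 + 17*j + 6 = (j + 2)*(j^3 + 5*j^2 + 7*j + 3) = (j + 2)*(j + 3)*(j^2 + 2*j + 1) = (j + 1)*(j + 2)*(j + 3)*(j + 1)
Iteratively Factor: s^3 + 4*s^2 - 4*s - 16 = (s - 2)*(s^2 + 6*s + 8) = (s - 2)*(s + 4)*(s + 2)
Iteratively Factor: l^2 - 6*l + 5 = (l - 5)*(l - 1)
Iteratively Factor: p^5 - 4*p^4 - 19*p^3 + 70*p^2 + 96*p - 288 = (p - 4)*(p^4 - 19*p^2 - 6*p + 72) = (p - 4)^2*(p^3 + 4*p^2 - 3*p - 18) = (p - 4)^2*(p + 3)*(p^2 + p - 6) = (p - 4)^2*(p + 3)^2*(p - 2)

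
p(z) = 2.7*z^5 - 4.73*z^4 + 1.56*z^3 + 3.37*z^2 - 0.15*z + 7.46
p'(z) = 13.5*z^4 - 18.92*z^3 + 4.68*z^2 + 6.74*z - 0.15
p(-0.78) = 6.36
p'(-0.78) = 11.42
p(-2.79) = -742.81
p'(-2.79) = 1246.37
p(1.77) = 26.88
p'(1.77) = 54.03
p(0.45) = 8.07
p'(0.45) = 2.66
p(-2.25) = -269.83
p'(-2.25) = 569.88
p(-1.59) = -47.72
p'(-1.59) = 163.30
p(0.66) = 8.72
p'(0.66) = 3.46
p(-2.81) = -768.07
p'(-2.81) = 1279.37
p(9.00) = 129815.09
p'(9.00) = 75220.41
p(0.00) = 7.46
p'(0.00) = -0.15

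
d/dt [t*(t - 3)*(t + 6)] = 3*t^2 + 6*t - 18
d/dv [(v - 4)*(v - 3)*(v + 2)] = 3*v^2 - 10*v - 2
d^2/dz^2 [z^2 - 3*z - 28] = 2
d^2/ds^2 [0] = 0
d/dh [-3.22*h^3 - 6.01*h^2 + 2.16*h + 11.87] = -9.66*h^2 - 12.02*h + 2.16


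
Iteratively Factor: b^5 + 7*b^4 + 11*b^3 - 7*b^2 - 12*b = (b + 4)*(b^4 + 3*b^3 - b^2 - 3*b) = (b + 3)*(b + 4)*(b^3 - b) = b*(b + 3)*(b + 4)*(b^2 - 1) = b*(b - 1)*(b + 3)*(b + 4)*(b + 1)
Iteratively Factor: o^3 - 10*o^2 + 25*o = (o - 5)*(o^2 - 5*o) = o*(o - 5)*(o - 5)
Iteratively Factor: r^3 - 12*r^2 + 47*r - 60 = (r - 4)*(r^2 - 8*r + 15) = (r - 5)*(r - 4)*(r - 3)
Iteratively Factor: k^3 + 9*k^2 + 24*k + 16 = (k + 4)*(k^2 + 5*k + 4) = (k + 4)^2*(k + 1)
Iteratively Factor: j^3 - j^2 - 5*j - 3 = (j + 1)*(j^2 - 2*j - 3) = (j + 1)^2*(j - 3)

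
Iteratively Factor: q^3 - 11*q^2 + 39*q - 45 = (q - 3)*(q^2 - 8*q + 15) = (q - 3)^2*(q - 5)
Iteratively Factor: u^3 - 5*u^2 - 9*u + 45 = (u - 3)*(u^2 - 2*u - 15) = (u - 3)*(u + 3)*(u - 5)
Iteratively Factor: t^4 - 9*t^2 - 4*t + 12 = (t - 1)*(t^3 + t^2 - 8*t - 12) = (t - 3)*(t - 1)*(t^2 + 4*t + 4) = (t - 3)*(t - 1)*(t + 2)*(t + 2)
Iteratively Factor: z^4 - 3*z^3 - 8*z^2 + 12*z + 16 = (z - 2)*(z^3 - z^2 - 10*z - 8) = (z - 2)*(z + 1)*(z^2 - 2*z - 8) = (z - 2)*(z + 1)*(z + 2)*(z - 4)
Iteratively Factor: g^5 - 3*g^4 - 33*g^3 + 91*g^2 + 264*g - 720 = (g - 5)*(g^4 + 2*g^3 - 23*g^2 - 24*g + 144) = (g - 5)*(g + 4)*(g^3 - 2*g^2 - 15*g + 36) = (g - 5)*(g + 4)^2*(g^2 - 6*g + 9) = (g - 5)*(g - 3)*(g + 4)^2*(g - 3)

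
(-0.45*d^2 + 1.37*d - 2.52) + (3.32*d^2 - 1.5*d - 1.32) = 2.87*d^2 - 0.13*d - 3.84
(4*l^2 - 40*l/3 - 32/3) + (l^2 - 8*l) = 5*l^2 - 64*l/3 - 32/3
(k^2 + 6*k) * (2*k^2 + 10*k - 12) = 2*k^4 + 22*k^3 + 48*k^2 - 72*k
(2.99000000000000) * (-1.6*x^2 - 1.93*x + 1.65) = -4.784*x^2 - 5.7707*x + 4.9335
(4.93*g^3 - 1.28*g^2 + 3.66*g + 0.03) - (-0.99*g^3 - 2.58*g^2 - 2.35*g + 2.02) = 5.92*g^3 + 1.3*g^2 + 6.01*g - 1.99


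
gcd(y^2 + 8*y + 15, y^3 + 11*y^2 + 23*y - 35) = y + 5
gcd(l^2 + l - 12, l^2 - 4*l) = 1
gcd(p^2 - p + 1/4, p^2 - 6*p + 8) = 1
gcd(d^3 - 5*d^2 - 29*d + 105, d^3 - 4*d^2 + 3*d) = d - 3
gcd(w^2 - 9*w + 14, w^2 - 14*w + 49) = w - 7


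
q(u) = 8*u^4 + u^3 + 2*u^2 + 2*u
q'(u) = 32*u^3 + 3*u^2 + 4*u + 2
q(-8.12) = 34359.00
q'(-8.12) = -16965.07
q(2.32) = 259.65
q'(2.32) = 427.02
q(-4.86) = 4385.81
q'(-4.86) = -3619.90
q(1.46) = 46.65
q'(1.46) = 113.82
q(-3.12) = 740.93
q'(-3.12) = -953.16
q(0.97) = 11.82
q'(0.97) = 37.91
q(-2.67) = 396.45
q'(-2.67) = -596.39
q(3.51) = 1289.18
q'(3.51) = 1436.79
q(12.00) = 167928.00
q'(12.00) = 55778.00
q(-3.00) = 633.00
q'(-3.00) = -847.00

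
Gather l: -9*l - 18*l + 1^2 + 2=3 - 27*l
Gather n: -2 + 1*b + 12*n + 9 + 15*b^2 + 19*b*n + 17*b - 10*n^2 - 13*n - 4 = 15*b^2 + 18*b - 10*n^2 + n*(19*b - 1) + 3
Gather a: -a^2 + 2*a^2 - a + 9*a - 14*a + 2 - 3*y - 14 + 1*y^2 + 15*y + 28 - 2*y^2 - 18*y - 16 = a^2 - 6*a - y^2 - 6*y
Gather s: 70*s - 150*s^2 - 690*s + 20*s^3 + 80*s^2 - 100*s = 20*s^3 - 70*s^2 - 720*s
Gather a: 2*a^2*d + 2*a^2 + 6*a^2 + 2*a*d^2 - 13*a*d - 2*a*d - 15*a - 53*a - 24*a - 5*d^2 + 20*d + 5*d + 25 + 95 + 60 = a^2*(2*d + 8) + a*(2*d^2 - 15*d - 92) - 5*d^2 + 25*d + 180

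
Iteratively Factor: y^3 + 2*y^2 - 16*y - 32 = (y - 4)*(y^2 + 6*y + 8) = (y - 4)*(y + 2)*(y + 4)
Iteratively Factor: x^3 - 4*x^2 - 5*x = (x)*(x^2 - 4*x - 5) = x*(x - 5)*(x + 1)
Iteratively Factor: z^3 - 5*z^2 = (z)*(z^2 - 5*z) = z^2*(z - 5)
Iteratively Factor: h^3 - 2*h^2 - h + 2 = (h - 2)*(h^2 - 1) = (h - 2)*(h + 1)*(h - 1)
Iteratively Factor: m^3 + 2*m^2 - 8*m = (m + 4)*(m^2 - 2*m) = (m - 2)*(m + 4)*(m)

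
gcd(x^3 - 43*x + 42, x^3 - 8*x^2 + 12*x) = x - 6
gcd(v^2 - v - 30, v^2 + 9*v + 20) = v + 5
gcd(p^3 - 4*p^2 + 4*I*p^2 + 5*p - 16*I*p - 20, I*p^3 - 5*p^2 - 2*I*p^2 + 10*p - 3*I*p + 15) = p + 5*I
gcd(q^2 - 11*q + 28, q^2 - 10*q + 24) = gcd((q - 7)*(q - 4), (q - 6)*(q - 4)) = q - 4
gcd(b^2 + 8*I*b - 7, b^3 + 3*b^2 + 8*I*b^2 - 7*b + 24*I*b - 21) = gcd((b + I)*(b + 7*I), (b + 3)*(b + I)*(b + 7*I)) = b^2 + 8*I*b - 7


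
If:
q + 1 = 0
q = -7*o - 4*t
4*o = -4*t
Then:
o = 1/3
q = -1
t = -1/3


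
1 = 1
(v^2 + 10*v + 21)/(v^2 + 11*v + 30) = (v^2 + 10*v + 21)/(v^2 + 11*v + 30)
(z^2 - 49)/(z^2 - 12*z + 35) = (z + 7)/(z - 5)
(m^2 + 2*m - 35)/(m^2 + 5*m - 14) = (m - 5)/(m - 2)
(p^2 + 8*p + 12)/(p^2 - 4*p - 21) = (p^2 + 8*p + 12)/(p^2 - 4*p - 21)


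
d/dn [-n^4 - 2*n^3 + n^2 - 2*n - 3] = -4*n^3 - 6*n^2 + 2*n - 2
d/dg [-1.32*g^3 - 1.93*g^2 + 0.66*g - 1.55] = -3.96*g^2 - 3.86*g + 0.66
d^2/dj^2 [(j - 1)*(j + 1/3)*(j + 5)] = 6*j + 26/3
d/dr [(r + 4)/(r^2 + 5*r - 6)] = (r^2 + 5*r - (r + 4)*(2*r + 5) - 6)/(r^2 + 5*r - 6)^2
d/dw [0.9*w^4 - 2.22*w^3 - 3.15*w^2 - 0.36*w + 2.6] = 3.6*w^3 - 6.66*w^2 - 6.3*w - 0.36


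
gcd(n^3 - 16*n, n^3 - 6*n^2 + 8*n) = n^2 - 4*n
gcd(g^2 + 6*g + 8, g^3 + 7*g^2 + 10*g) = g + 2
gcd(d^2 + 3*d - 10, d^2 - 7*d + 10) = d - 2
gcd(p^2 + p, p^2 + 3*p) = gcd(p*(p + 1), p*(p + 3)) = p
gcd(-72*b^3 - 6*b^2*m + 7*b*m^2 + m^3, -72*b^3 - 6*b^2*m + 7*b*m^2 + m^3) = 72*b^3 + 6*b^2*m - 7*b*m^2 - m^3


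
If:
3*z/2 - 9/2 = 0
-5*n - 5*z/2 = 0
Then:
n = -3/2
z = 3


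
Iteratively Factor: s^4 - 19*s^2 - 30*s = (s - 5)*(s^3 + 5*s^2 + 6*s) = (s - 5)*(s + 2)*(s^2 + 3*s) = s*(s - 5)*(s + 2)*(s + 3)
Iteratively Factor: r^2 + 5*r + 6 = (r + 3)*(r + 2)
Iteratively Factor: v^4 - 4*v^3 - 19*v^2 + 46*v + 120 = (v + 2)*(v^3 - 6*v^2 - 7*v + 60) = (v + 2)*(v + 3)*(v^2 - 9*v + 20) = (v - 5)*(v + 2)*(v + 3)*(v - 4)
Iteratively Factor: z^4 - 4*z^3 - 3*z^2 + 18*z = (z - 3)*(z^3 - z^2 - 6*z) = z*(z - 3)*(z^2 - z - 6) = z*(z - 3)*(z + 2)*(z - 3)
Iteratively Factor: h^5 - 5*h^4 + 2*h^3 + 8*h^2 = (h - 2)*(h^4 - 3*h^3 - 4*h^2) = h*(h - 2)*(h^3 - 3*h^2 - 4*h) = h^2*(h - 2)*(h^2 - 3*h - 4) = h^2*(h - 2)*(h + 1)*(h - 4)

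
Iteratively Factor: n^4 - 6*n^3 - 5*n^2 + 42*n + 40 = (n + 1)*(n^3 - 7*n^2 + 2*n + 40) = (n - 5)*(n + 1)*(n^2 - 2*n - 8) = (n - 5)*(n + 1)*(n + 2)*(n - 4)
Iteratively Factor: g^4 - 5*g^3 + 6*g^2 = (g - 2)*(g^3 - 3*g^2) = g*(g - 2)*(g^2 - 3*g) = g*(g - 3)*(g - 2)*(g)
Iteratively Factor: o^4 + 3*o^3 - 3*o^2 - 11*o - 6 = (o + 1)*(o^3 + 2*o^2 - 5*o - 6) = (o + 1)^2*(o^2 + o - 6) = (o + 1)^2*(o + 3)*(o - 2)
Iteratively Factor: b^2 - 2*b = (b)*(b - 2)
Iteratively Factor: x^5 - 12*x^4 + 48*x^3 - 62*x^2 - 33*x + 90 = (x - 2)*(x^4 - 10*x^3 + 28*x^2 - 6*x - 45) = (x - 3)*(x - 2)*(x^3 - 7*x^2 + 7*x + 15) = (x - 5)*(x - 3)*(x - 2)*(x^2 - 2*x - 3) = (x - 5)*(x - 3)*(x - 2)*(x + 1)*(x - 3)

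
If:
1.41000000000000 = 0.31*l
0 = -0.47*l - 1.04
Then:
No Solution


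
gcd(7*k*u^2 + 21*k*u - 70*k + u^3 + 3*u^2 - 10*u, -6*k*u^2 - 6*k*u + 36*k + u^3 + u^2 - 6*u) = u - 2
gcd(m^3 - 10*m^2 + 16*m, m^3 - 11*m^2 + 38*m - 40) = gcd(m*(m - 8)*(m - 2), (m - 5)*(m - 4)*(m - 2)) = m - 2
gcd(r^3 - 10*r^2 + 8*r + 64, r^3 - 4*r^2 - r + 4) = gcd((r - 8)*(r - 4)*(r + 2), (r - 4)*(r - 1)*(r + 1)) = r - 4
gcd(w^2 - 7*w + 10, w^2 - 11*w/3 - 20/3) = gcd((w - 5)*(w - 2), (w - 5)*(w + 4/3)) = w - 5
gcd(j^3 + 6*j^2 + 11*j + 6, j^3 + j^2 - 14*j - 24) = j^2 + 5*j + 6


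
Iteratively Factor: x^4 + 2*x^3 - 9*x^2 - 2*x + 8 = (x - 1)*(x^3 + 3*x^2 - 6*x - 8) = (x - 1)*(x + 4)*(x^2 - x - 2) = (x - 2)*(x - 1)*(x + 4)*(x + 1)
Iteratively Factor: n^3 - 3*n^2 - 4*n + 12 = (n - 2)*(n^2 - n - 6) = (n - 2)*(n + 2)*(n - 3)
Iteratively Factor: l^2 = (l)*(l)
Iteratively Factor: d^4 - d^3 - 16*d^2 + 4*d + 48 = (d - 2)*(d^3 + d^2 - 14*d - 24) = (d - 2)*(d + 3)*(d^2 - 2*d - 8) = (d - 2)*(d + 2)*(d + 3)*(d - 4)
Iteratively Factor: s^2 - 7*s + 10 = (s - 5)*(s - 2)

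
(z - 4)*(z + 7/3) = z^2 - 5*z/3 - 28/3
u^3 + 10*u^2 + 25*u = u*(u + 5)^2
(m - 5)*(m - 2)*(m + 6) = m^3 - m^2 - 32*m + 60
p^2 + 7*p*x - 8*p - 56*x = (p - 8)*(p + 7*x)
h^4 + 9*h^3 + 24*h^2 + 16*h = h*(h + 1)*(h + 4)^2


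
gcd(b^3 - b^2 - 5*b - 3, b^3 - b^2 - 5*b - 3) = b^3 - b^2 - 5*b - 3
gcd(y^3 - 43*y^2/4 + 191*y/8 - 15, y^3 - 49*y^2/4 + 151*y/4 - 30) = y^2 - 37*y/4 + 10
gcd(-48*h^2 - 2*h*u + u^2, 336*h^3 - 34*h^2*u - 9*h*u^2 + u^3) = -48*h^2 - 2*h*u + u^2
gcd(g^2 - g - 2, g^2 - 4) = g - 2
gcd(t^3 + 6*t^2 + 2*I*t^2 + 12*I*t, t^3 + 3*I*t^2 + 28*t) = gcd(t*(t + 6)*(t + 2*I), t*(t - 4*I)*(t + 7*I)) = t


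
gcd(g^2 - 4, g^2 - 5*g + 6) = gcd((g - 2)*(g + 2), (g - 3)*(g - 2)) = g - 2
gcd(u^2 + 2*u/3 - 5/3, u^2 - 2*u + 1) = u - 1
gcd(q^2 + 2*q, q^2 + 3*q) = q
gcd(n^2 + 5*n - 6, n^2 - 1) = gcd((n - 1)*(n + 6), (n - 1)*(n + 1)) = n - 1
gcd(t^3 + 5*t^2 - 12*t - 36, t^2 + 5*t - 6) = t + 6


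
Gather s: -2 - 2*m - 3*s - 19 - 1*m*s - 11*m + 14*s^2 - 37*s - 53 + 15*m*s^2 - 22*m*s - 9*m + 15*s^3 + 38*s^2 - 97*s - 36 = -22*m + 15*s^3 + s^2*(15*m + 52) + s*(-23*m - 137) - 110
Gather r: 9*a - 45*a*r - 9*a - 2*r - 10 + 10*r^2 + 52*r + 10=10*r^2 + r*(50 - 45*a)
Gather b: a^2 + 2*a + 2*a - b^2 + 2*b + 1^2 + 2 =a^2 + 4*a - b^2 + 2*b + 3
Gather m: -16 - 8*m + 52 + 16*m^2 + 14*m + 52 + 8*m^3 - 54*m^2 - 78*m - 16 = 8*m^3 - 38*m^2 - 72*m + 72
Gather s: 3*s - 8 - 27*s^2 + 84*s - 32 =-27*s^2 + 87*s - 40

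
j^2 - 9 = (j - 3)*(j + 3)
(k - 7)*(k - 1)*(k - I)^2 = k^4 - 8*k^3 - 2*I*k^3 + 6*k^2 + 16*I*k^2 + 8*k - 14*I*k - 7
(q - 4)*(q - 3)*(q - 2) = q^3 - 9*q^2 + 26*q - 24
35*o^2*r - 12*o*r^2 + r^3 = r*(-7*o + r)*(-5*o + r)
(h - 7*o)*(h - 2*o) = h^2 - 9*h*o + 14*o^2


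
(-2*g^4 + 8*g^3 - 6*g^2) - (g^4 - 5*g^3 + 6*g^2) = -3*g^4 + 13*g^3 - 12*g^2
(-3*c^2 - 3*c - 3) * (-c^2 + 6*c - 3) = 3*c^4 - 15*c^3 - 6*c^2 - 9*c + 9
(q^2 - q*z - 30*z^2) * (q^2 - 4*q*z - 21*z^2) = q^4 - 5*q^3*z - 47*q^2*z^2 + 141*q*z^3 + 630*z^4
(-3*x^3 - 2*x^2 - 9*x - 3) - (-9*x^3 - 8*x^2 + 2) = 6*x^3 + 6*x^2 - 9*x - 5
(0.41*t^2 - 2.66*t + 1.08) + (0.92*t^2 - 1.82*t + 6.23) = 1.33*t^2 - 4.48*t + 7.31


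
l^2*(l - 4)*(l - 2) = l^4 - 6*l^3 + 8*l^2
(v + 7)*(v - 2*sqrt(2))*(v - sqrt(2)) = v^3 - 3*sqrt(2)*v^2 + 7*v^2 - 21*sqrt(2)*v + 4*v + 28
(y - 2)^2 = y^2 - 4*y + 4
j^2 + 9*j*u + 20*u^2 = (j + 4*u)*(j + 5*u)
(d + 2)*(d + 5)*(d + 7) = d^3 + 14*d^2 + 59*d + 70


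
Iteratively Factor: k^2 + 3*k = (k)*(k + 3)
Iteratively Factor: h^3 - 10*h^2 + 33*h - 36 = (h - 3)*(h^2 - 7*h + 12) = (h - 4)*(h - 3)*(h - 3)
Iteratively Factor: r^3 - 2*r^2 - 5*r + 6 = (r - 1)*(r^2 - r - 6) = (r - 1)*(r + 2)*(r - 3)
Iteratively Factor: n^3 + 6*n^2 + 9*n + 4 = (n + 1)*(n^2 + 5*n + 4) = (n + 1)*(n + 4)*(n + 1)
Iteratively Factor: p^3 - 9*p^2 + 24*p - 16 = (p - 4)*(p^2 - 5*p + 4) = (p - 4)^2*(p - 1)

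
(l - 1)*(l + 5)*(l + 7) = l^3 + 11*l^2 + 23*l - 35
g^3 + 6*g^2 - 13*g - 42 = (g - 3)*(g + 2)*(g + 7)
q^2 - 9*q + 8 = (q - 8)*(q - 1)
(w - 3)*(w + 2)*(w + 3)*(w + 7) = w^4 + 9*w^3 + 5*w^2 - 81*w - 126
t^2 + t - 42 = (t - 6)*(t + 7)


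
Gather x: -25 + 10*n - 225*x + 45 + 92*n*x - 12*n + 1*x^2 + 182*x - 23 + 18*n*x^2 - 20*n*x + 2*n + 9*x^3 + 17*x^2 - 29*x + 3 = 9*x^3 + x^2*(18*n + 18) + x*(72*n - 72)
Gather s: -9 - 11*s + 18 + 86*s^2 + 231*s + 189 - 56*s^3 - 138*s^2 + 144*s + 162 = -56*s^3 - 52*s^2 + 364*s + 360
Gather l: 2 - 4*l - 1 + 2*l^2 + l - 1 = 2*l^2 - 3*l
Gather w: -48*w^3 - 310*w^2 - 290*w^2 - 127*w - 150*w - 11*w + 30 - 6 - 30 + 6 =-48*w^3 - 600*w^2 - 288*w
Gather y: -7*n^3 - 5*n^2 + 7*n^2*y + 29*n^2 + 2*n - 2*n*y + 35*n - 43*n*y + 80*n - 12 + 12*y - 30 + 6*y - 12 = -7*n^3 + 24*n^2 + 117*n + y*(7*n^2 - 45*n + 18) - 54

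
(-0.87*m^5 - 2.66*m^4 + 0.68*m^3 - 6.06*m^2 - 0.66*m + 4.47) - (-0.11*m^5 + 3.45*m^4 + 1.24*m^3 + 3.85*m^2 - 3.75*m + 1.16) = -0.76*m^5 - 6.11*m^4 - 0.56*m^3 - 9.91*m^2 + 3.09*m + 3.31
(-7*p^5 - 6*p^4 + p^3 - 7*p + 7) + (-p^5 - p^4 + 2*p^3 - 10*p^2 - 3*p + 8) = -8*p^5 - 7*p^4 + 3*p^3 - 10*p^2 - 10*p + 15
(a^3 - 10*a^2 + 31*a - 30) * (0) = 0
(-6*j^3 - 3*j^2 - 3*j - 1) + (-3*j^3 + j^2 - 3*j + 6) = -9*j^3 - 2*j^2 - 6*j + 5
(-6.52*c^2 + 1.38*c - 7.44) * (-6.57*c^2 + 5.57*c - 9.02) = 42.8364*c^4 - 45.383*c^3 + 115.3778*c^2 - 53.8884*c + 67.1088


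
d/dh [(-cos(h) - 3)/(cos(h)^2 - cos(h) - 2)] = (sin(h)^2 - 6*cos(h))*sin(h)/(sin(h)^2 + cos(h) + 1)^2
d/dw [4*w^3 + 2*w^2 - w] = 12*w^2 + 4*w - 1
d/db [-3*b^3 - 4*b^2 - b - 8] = -9*b^2 - 8*b - 1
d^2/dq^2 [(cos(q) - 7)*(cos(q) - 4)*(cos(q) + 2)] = -27*cos(q)/4 + 18*cos(2*q) - 9*cos(3*q)/4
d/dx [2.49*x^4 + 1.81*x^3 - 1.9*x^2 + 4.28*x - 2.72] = 9.96*x^3 + 5.43*x^2 - 3.8*x + 4.28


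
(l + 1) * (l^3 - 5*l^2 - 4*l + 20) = l^4 - 4*l^3 - 9*l^2 + 16*l + 20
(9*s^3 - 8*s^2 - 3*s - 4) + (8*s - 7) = 9*s^3 - 8*s^2 + 5*s - 11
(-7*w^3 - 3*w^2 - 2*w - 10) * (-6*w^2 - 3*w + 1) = 42*w^5 + 39*w^4 + 14*w^3 + 63*w^2 + 28*w - 10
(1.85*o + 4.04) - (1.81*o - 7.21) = 0.04*o + 11.25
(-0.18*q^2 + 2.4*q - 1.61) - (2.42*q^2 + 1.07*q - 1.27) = -2.6*q^2 + 1.33*q - 0.34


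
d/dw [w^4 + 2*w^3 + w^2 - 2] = 2*w*(2*w^2 + 3*w + 1)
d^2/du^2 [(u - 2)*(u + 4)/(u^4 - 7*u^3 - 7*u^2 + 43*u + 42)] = 2*(3*u^8 - 9*u^7 - 136*u^6 + 834*u^5 - 1413*u^4 - 1605*u^3 + 12474*u^2 + 1932*u - 18992)/(u^12 - 21*u^11 + 126*u^10 + 80*u^9 - 2562*u^8 + 1722*u^7 + 22256*u^6 - 9324*u^5 - 103215*u^4 - 33389*u^3 + 195930*u^2 + 227556*u + 74088)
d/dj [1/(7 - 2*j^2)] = 4*j/(2*j^2 - 7)^2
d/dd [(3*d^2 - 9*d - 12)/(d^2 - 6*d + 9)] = 3*(17 - 3*d)/(d^3 - 9*d^2 + 27*d - 27)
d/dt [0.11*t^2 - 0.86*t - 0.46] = 0.22*t - 0.86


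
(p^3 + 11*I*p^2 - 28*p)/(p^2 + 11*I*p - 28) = p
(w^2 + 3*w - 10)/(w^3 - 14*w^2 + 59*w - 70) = (w + 5)/(w^2 - 12*w + 35)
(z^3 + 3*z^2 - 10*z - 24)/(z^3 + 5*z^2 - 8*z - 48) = (z + 2)/(z + 4)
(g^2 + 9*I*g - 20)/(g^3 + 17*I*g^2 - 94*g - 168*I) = (g + 5*I)/(g^2 + 13*I*g - 42)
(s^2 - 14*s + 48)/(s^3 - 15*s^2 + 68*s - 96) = (s - 6)/(s^2 - 7*s + 12)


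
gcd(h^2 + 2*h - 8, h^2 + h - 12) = h + 4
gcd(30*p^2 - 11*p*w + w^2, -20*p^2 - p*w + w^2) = 5*p - w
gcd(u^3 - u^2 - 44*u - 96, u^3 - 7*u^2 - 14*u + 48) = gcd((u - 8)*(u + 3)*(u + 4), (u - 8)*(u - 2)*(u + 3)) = u^2 - 5*u - 24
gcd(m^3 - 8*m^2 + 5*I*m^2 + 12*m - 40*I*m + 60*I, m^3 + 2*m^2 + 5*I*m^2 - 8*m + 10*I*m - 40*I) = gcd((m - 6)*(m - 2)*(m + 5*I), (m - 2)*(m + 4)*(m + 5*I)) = m^2 + m*(-2 + 5*I) - 10*I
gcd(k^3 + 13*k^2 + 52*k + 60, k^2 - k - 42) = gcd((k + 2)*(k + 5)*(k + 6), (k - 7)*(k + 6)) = k + 6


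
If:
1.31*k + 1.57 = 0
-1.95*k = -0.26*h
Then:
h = -8.99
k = -1.20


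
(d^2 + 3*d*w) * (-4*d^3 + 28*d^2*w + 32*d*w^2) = -4*d^5 + 16*d^4*w + 116*d^3*w^2 + 96*d^2*w^3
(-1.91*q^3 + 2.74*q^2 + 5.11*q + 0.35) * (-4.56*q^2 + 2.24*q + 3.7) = 8.7096*q^5 - 16.7728*q^4 - 24.231*q^3 + 19.9884*q^2 + 19.691*q + 1.295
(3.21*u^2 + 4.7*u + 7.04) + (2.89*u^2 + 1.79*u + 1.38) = 6.1*u^2 + 6.49*u + 8.42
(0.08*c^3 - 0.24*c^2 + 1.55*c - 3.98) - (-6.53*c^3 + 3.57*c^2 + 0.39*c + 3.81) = 6.61*c^3 - 3.81*c^2 + 1.16*c - 7.79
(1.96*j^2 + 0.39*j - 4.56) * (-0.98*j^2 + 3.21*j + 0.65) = -1.9208*j^4 + 5.9094*j^3 + 6.9947*j^2 - 14.3841*j - 2.964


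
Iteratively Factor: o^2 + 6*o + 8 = (o + 4)*(o + 2)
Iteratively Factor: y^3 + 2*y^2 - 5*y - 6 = (y + 1)*(y^2 + y - 6) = (y + 1)*(y + 3)*(y - 2)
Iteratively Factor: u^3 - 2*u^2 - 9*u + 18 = (u - 3)*(u^2 + u - 6) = (u - 3)*(u - 2)*(u + 3)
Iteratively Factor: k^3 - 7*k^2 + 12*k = (k)*(k^2 - 7*k + 12) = k*(k - 4)*(k - 3)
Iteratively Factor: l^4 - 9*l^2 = (l)*(l^3 - 9*l) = l*(l - 3)*(l^2 + 3*l) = l*(l - 3)*(l + 3)*(l)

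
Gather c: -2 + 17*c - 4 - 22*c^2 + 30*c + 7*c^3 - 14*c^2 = 7*c^3 - 36*c^2 + 47*c - 6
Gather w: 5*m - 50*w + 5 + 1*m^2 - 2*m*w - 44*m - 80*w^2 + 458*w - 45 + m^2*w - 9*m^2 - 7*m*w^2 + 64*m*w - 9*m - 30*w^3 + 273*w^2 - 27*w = -8*m^2 - 48*m - 30*w^3 + w^2*(193 - 7*m) + w*(m^2 + 62*m + 381) - 40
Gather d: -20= -20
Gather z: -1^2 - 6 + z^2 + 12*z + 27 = z^2 + 12*z + 20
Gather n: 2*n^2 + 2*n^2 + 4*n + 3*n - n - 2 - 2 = 4*n^2 + 6*n - 4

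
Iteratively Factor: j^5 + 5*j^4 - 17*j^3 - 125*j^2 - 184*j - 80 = (j + 1)*(j^4 + 4*j^3 - 21*j^2 - 104*j - 80) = (j + 1)^2*(j^3 + 3*j^2 - 24*j - 80) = (j + 1)^2*(j + 4)*(j^2 - j - 20) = (j - 5)*(j + 1)^2*(j + 4)*(j + 4)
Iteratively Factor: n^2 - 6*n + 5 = (n - 5)*(n - 1)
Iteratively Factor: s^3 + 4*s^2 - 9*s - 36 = (s + 4)*(s^2 - 9) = (s - 3)*(s + 4)*(s + 3)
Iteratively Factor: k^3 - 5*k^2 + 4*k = (k - 1)*(k^2 - 4*k) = (k - 4)*(k - 1)*(k)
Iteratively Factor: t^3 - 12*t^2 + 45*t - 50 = (t - 2)*(t^2 - 10*t + 25) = (t - 5)*(t - 2)*(t - 5)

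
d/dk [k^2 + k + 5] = 2*k + 1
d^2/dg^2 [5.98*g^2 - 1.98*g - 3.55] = 11.9600000000000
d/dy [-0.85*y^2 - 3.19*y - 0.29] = -1.7*y - 3.19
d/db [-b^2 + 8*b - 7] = 8 - 2*b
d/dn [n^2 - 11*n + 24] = 2*n - 11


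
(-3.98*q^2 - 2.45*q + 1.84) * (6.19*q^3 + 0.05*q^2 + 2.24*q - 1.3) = -24.6362*q^5 - 15.3645*q^4 + 2.3519*q^3 - 0.222000000000001*q^2 + 7.3066*q - 2.392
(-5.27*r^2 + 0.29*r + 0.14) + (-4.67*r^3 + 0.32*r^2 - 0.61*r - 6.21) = -4.67*r^3 - 4.95*r^2 - 0.32*r - 6.07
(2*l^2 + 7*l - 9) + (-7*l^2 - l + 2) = -5*l^2 + 6*l - 7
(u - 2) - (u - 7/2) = 3/2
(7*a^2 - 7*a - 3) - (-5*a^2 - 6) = 12*a^2 - 7*a + 3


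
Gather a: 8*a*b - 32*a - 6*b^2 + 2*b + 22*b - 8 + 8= a*(8*b - 32) - 6*b^2 + 24*b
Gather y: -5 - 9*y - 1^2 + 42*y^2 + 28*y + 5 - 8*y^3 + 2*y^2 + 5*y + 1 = -8*y^3 + 44*y^2 + 24*y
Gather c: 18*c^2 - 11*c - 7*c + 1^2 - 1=18*c^2 - 18*c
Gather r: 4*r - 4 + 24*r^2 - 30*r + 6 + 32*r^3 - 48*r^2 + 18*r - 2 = 32*r^3 - 24*r^2 - 8*r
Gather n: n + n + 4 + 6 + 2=2*n + 12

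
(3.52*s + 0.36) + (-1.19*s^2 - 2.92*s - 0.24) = -1.19*s^2 + 0.6*s + 0.12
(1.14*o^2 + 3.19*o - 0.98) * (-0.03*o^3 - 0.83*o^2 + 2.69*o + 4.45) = -0.0342*o^5 - 1.0419*o^4 + 0.4483*o^3 + 14.4675*o^2 + 11.5593*o - 4.361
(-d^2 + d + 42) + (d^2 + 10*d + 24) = 11*d + 66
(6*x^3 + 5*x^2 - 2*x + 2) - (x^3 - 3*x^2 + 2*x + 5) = 5*x^3 + 8*x^2 - 4*x - 3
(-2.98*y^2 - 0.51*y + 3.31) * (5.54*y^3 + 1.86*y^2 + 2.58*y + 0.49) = -16.5092*y^5 - 8.3682*y^4 + 9.7004*y^3 + 3.3806*y^2 + 8.2899*y + 1.6219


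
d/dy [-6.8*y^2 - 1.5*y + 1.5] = -13.6*y - 1.5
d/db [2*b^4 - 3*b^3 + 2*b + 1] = 8*b^3 - 9*b^2 + 2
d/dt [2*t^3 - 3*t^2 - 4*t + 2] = 6*t^2 - 6*t - 4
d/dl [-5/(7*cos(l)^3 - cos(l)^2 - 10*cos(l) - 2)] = 5*(-21*cos(l)^2 + 2*cos(l) + 10)*sin(l)/(-7*cos(l)^3 + cos(l)^2 + 10*cos(l) + 2)^2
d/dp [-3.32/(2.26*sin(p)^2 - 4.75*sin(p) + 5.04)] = (15.0064*sin(p) - 15.77)*cos(p)/(2.26*sin(p)^2 - 4.75*sin(p) + 5.04)^2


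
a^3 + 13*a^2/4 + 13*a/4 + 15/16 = (a + 1/2)*(a + 5/4)*(a + 3/2)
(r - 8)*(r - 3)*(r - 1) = r^3 - 12*r^2 + 35*r - 24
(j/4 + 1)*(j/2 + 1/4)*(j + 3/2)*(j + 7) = j^4/8 + 13*j^3/8 + 203*j^2/32 + 257*j/32 + 21/8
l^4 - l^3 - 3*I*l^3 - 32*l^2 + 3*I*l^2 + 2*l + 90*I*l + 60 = (l - 6)*(l + 5)*(l - 2*I)*(l - I)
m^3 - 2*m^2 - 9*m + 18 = (m - 3)*(m - 2)*(m + 3)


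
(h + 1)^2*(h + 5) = h^3 + 7*h^2 + 11*h + 5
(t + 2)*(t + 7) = t^2 + 9*t + 14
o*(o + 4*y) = o^2 + 4*o*y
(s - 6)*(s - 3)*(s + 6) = s^3 - 3*s^2 - 36*s + 108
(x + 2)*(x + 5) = x^2 + 7*x + 10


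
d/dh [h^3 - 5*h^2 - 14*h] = 3*h^2 - 10*h - 14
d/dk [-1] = 0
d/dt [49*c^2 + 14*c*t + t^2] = 14*c + 2*t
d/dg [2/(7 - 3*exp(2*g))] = 12*exp(2*g)/(3*exp(2*g) - 7)^2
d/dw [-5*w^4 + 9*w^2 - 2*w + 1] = -20*w^3 + 18*w - 2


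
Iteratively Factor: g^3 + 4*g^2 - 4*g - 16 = (g - 2)*(g^2 + 6*g + 8) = (g - 2)*(g + 4)*(g + 2)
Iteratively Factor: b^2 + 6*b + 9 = (b + 3)*(b + 3)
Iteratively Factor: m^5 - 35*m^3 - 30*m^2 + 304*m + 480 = (m + 2)*(m^4 - 2*m^3 - 31*m^2 + 32*m + 240) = (m + 2)*(m + 4)*(m^3 - 6*m^2 - 7*m + 60) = (m - 4)*(m + 2)*(m + 4)*(m^2 - 2*m - 15) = (m - 5)*(m - 4)*(m + 2)*(m + 4)*(m + 3)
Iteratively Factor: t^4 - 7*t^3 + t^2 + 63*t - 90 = (t - 3)*(t^3 - 4*t^2 - 11*t + 30) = (t - 5)*(t - 3)*(t^2 + t - 6) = (t - 5)*(t - 3)*(t + 3)*(t - 2)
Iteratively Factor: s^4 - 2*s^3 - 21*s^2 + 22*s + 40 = (s + 4)*(s^3 - 6*s^2 + 3*s + 10) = (s - 2)*(s + 4)*(s^2 - 4*s - 5) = (s - 5)*(s - 2)*(s + 4)*(s + 1)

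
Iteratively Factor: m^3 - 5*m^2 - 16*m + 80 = (m - 5)*(m^2 - 16) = (m - 5)*(m + 4)*(m - 4)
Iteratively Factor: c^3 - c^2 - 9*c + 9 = (c - 1)*(c^2 - 9) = (c - 3)*(c - 1)*(c + 3)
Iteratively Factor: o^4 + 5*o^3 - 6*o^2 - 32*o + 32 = (o - 1)*(o^3 + 6*o^2 - 32) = (o - 1)*(o + 4)*(o^2 + 2*o - 8) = (o - 2)*(o - 1)*(o + 4)*(o + 4)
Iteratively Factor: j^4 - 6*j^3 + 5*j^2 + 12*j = (j + 1)*(j^3 - 7*j^2 + 12*j) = j*(j + 1)*(j^2 - 7*j + 12) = j*(j - 3)*(j + 1)*(j - 4)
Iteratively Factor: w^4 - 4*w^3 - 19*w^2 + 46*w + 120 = (w + 3)*(w^3 - 7*w^2 + 2*w + 40) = (w - 5)*(w + 3)*(w^2 - 2*w - 8) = (w - 5)*(w - 4)*(w + 3)*(w + 2)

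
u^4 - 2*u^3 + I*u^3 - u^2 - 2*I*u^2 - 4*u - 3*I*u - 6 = (u - 3)*(u + 1)*(u - I)*(u + 2*I)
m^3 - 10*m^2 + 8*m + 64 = (m - 8)*(m - 4)*(m + 2)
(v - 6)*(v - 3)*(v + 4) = v^3 - 5*v^2 - 18*v + 72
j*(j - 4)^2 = j^3 - 8*j^2 + 16*j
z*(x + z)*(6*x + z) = 6*x^2*z + 7*x*z^2 + z^3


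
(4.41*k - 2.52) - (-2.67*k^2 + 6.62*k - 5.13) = 2.67*k^2 - 2.21*k + 2.61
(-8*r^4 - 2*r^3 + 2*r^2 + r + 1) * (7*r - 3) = -56*r^5 + 10*r^4 + 20*r^3 + r^2 + 4*r - 3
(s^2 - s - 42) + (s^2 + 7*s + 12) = 2*s^2 + 6*s - 30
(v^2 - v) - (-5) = v^2 - v + 5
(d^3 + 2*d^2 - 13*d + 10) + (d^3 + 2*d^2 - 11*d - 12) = 2*d^3 + 4*d^2 - 24*d - 2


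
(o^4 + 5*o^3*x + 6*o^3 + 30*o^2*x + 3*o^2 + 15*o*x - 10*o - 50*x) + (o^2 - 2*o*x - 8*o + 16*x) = o^4 + 5*o^3*x + 6*o^3 + 30*o^2*x + 4*o^2 + 13*o*x - 18*o - 34*x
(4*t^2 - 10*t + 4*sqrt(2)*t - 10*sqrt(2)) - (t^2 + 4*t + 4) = 3*t^2 - 14*t + 4*sqrt(2)*t - 10*sqrt(2) - 4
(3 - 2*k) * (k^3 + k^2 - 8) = -2*k^4 + k^3 + 3*k^2 + 16*k - 24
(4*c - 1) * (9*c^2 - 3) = 36*c^3 - 9*c^2 - 12*c + 3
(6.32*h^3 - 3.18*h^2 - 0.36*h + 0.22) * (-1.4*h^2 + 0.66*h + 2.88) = -8.848*h^5 + 8.6232*h^4 + 16.6068*h^3 - 9.704*h^2 - 0.8916*h + 0.6336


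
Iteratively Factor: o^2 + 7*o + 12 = (o + 4)*(o + 3)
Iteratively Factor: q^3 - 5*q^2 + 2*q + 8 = (q + 1)*(q^2 - 6*q + 8) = (q - 4)*(q + 1)*(q - 2)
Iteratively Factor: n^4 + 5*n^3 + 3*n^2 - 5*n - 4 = (n + 4)*(n^3 + n^2 - n - 1) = (n + 1)*(n + 4)*(n^2 - 1) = (n + 1)^2*(n + 4)*(n - 1)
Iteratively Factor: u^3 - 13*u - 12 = (u + 1)*(u^2 - u - 12) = (u - 4)*(u + 1)*(u + 3)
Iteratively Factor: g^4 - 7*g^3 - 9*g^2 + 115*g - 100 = (g - 5)*(g^3 - 2*g^2 - 19*g + 20) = (g - 5)*(g + 4)*(g^2 - 6*g + 5) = (g - 5)*(g - 1)*(g + 4)*(g - 5)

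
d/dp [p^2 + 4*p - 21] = 2*p + 4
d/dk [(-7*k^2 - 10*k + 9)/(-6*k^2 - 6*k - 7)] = 2*(-9*k^2 + 103*k + 62)/(36*k^4 + 72*k^3 + 120*k^2 + 84*k + 49)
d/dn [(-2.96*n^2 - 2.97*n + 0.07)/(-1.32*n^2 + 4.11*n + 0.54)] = (-16.086*n^2 - 3.012*n - 1.8915)/(1.7424*n^4 - 10.8504*n^3 + 15.4665*n^2 + 4.4388*n + 0.2916)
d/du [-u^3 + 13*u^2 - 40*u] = -3*u^2 + 26*u - 40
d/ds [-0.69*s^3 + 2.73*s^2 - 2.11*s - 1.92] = -2.07*s^2 + 5.46*s - 2.11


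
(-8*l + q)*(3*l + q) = -24*l^2 - 5*l*q + q^2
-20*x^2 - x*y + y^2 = (-5*x + y)*(4*x + y)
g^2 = g^2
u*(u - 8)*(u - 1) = u^3 - 9*u^2 + 8*u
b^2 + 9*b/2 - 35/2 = (b - 5/2)*(b + 7)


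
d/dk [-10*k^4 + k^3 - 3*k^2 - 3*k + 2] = -40*k^3 + 3*k^2 - 6*k - 3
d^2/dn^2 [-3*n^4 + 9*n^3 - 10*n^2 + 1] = -36*n^2 + 54*n - 20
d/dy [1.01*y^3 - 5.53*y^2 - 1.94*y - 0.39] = 3.03*y^2 - 11.06*y - 1.94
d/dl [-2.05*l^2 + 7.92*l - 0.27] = 7.92 - 4.1*l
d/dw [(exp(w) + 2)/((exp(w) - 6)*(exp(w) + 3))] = (-exp(2*w) - 4*exp(w) - 12)*exp(w)/(exp(4*w) - 6*exp(3*w) - 27*exp(2*w) + 108*exp(w) + 324)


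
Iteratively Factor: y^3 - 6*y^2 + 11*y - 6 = (y - 1)*(y^2 - 5*y + 6) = (y - 3)*(y - 1)*(y - 2)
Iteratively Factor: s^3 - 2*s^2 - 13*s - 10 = (s + 1)*(s^2 - 3*s - 10) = (s - 5)*(s + 1)*(s + 2)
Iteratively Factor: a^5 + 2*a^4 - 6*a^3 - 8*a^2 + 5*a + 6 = (a + 3)*(a^4 - a^3 - 3*a^2 + a + 2) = (a - 1)*(a + 3)*(a^3 - 3*a - 2) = (a - 1)*(a + 1)*(a + 3)*(a^2 - a - 2) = (a - 2)*(a - 1)*(a + 1)*(a + 3)*(a + 1)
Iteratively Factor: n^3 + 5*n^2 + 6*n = (n + 2)*(n^2 + 3*n) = (n + 2)*(n + 3)*(n)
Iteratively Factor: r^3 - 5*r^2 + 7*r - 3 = (r - 1)*(r^2 - 4*r + 3) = (r - 1)^2*(r - 3)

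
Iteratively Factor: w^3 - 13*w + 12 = (w - 1)*(w^2 + w - 12) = (w - 3)*(w - 1)*(w + 4)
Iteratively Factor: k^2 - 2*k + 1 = (k - 1)*(k - 1)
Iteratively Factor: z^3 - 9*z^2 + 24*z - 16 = (z - 1)*(z^2 - 8*z + 16) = (z - 4)*(z - 1)*(z - 4)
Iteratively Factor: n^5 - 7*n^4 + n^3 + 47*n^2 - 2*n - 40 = (n - 4)*(n^4 - 3*n^3 - 11*n^2 + 3*n + 10) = (n - 4)*(n + 2)*(n^3 - 5*n^2 - n + 5) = (n - 4)*(n + 1)*(n + 2)*(n^2 - 6*n + 5) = (n - 5)*(n - 4)*(n + 1)*(n + 2)*(n - 1)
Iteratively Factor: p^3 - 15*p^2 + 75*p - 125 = (p - 5)*(p^2 - 10*p + 25) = (p - 5)^2*(p - 5)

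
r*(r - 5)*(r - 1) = r^3 - 6*r^2 + 5*r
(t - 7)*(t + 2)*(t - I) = t^3 - 5*t^2 - I*t^2 - 14*t + 5*I*t + 14*I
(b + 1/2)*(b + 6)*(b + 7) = b^3 + 27*b^2/2 + 97*b/2 + 21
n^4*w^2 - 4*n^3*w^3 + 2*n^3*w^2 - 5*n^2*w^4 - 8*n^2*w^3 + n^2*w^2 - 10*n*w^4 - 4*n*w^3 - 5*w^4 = (n - 5*w)*(n + w)*(n*w + w)^2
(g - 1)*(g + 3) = g^2 + 2*g - 3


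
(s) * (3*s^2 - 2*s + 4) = 3*s^3 - 2*s^2 + 4*s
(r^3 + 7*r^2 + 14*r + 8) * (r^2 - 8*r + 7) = r^5 - r^4 - 35*r^3 - 55*r^2 + 34*r + 56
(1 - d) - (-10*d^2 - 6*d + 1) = 10*d^2 + 5*d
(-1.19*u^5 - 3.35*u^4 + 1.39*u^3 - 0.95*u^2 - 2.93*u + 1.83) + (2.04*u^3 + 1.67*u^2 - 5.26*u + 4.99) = -1.19*u^5 - 3.35*u^4 + 3.43*u^3 + 0.72*u^2 - 8.19*u + 6.82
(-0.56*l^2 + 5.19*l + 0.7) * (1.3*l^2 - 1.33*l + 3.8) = -0.728*l^4 + 7.4918*l^3 - 8.1207*l^2 + 18.791*l + 2.66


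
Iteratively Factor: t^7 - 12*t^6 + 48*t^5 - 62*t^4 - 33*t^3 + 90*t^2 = (t - 2)*(t^6 - 10*t^5 + 28*t^4 - 6*t^3 - 45*t^2) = (t - 3)*(t - 2)*(t^5 - 7*t^4 + 7*t^3 + 15*t^2) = (t - 3)*(t - 2)*(t + 1)*(t^4 - 8*t^3 + 15*t^2) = t*(t - 3)*(t - 2)*(t + 1)*(t^3 - 8*t^2 + 15*t) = t^2*(t - 3)*(t - 2)*(t + 1)*(t^2 - 8*t + 15) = t^2*(t - 5)*(t - 3)*(t - 2)*(t + 1)*(t - 3)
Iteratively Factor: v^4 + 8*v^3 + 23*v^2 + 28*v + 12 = (v + 2)*(v^3 + 6*v^2 + 11*v + 6) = (v + 1)*(v + 2)*(v^2 + 5*v + 6) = (v + 1)*(v + 2)*(v + 3)*(v + 2)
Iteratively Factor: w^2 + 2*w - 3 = (w - 1)*(w + 3)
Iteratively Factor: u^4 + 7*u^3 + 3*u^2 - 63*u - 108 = (u + 3)*(u^3 + 4*u^2 - 9*u - 36) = (u + 3)*(u + 4)*(u^2 - 9) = (u + 3)^2*(u + 4)*(u - 3)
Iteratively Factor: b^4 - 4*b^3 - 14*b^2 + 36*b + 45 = (b - 5)*(b^3 + b^2 - 9*b - 9) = (b - 5)*(b + 1)*(b^2 - 9) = (b - 5)*(b + 1)*(b + 3)*(b - 3)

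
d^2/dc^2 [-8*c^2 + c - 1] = -16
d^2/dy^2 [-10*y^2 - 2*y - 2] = -20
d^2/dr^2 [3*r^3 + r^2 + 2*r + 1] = 18*r + 2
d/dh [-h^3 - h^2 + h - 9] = -3*h^2 - 2*h + 1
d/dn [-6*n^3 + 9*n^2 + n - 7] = -18*n^2 + 18*n + 1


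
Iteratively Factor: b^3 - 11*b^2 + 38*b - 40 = (b - 2)*(b^2 - 9*b + 20) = (b - 5)*(b - 2)*(b - 4)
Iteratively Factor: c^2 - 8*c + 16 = (c - 4)*(c - 4)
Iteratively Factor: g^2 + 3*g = (g)*(g + 3)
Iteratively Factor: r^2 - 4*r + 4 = (r - 2)*(r - 2)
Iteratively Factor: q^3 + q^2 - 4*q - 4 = (q + 2)*(q^2 - q - 2) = (q + 1)*(q + 2)*(q - 2)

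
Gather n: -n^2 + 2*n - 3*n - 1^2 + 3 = -n^2 - n + 2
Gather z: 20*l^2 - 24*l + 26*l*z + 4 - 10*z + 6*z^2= 20*l^2 - 24*l + 6*z^2 + z*(26*l - 10) + 4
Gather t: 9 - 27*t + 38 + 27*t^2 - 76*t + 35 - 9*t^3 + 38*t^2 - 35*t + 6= -9*t^3 + 65*t^2 - 138*t + 88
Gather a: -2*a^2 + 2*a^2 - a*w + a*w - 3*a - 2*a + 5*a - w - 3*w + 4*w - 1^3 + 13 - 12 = 0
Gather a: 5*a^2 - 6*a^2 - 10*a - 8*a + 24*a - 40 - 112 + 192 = -a^2 + 6*a + 40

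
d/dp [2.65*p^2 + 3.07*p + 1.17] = 5.3*p + 3.07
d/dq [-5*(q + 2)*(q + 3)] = -10*q - 25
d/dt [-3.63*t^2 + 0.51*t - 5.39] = 0.51 - 7.26*t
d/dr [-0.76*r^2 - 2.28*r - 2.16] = -1.52*r - 2.28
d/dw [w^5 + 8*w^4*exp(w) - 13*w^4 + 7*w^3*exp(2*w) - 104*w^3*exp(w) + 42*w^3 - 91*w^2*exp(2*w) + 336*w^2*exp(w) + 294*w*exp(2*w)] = 8*w^4*exp(w) + 5*w^4 + 14*w^3*exp(2*w) - 72*w^3*exp(w) - 52*w^3 - 161*w^2*exp(2*w) + 24*w^2*exp(w) + 126*w^2 + 406*w*exp(2*w) + 672*w*exp(w) + 294*exp(2*w)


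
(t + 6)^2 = t^2 + 12*t + 36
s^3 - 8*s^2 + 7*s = s*(s - 7)*(s - 1)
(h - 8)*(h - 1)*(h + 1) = h^3 - 8*h^2 - h + 8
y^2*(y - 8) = y^3 - 8*y^2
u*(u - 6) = u^2 - 6*u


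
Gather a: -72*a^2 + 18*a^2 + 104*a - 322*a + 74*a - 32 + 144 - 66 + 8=-54*a^2 - 144*a + 54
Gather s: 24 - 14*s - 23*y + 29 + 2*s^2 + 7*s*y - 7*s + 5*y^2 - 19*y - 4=2*s^2 + s*(7*y - 21) + 5*y^2 - 42*y + 49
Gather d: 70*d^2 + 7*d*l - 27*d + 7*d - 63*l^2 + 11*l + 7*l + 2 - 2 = 70*d^2 + d*(7*l - 20) - 63*l^2 + 18*l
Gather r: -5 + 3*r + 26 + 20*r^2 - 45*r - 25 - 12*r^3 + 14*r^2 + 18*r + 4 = -12*r^3 + 34*r^2 - 24*r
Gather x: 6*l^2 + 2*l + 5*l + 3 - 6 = 6*l^2 + 7*l - 3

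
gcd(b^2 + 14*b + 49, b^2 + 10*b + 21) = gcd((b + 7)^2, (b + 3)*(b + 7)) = b + 7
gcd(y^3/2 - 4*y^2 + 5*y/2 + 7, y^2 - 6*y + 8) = y - 2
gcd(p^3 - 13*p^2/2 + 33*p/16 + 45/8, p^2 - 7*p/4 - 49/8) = 1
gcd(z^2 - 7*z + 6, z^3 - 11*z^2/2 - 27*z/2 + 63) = z - 6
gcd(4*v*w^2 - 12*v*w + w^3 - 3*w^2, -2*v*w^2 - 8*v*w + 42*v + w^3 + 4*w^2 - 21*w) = w - 3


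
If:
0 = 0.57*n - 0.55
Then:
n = 0.96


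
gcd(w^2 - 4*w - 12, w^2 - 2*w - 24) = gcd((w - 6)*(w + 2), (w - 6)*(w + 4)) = w - 6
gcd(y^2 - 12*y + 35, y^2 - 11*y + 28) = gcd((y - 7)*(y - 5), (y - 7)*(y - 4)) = y - 7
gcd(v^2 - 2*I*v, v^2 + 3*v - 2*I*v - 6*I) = v - 2*I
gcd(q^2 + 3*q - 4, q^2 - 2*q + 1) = q - 1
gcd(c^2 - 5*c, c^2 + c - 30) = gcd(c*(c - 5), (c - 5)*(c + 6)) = c - 5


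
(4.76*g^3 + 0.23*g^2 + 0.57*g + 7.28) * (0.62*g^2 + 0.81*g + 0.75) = 2.9512*g^5 + 3.9982*g^4 + 4.1097*g^3 + 5.1478*g^2 + 6.3243*g + 5.46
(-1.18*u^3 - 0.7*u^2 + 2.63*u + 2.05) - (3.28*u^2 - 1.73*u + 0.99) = -1.18*u^3 - 3.98*u^2 + 4.36*u + 1.06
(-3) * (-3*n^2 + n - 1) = 9*n^2 - 3*n + 3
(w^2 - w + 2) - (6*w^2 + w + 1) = -5*w^2 - 2*w + 1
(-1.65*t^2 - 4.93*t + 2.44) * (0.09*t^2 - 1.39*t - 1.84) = -0.1485*t^4 + 1.8498*t^3 + 10.1083*t^2 + 5.6796*t - 4.4896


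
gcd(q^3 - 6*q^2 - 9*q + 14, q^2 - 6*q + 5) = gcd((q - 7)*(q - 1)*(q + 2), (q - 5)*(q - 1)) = q - 1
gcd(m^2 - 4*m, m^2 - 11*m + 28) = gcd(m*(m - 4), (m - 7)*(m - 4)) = m - 4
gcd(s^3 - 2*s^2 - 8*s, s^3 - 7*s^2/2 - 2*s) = s^2 - 4*s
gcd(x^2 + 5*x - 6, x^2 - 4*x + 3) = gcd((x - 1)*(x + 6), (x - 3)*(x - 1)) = x - 1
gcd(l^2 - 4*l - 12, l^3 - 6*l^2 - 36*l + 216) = l - 6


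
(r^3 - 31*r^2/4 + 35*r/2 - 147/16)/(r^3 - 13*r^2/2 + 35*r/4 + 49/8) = (4*r - 3)/(2*(2*r + 1))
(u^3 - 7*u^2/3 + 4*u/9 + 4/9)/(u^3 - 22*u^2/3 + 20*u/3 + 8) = (9*u^2 - 3*u - 2)/(3*(3*u^2 - 16*u - 12))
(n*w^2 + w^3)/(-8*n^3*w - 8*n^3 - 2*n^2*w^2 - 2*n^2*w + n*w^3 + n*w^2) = w^2*(n + w)/(n*(-8*n^2*w - 8*n^2 - 2*n*w^2 - 2*n*w + w^3 + w^2))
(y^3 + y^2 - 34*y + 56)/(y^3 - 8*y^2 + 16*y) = (y^2 + 5*y - 14)/(y*(y - 4))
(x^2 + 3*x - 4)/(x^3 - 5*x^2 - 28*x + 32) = 1/(x - 8)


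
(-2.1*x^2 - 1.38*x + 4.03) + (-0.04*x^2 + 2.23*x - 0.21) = -2.14*x^2 + 0.85*x + 3.82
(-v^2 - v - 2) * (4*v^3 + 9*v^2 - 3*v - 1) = -4*v^5 - 13*v^4 - 14*v^3 - 14*v^2 + 7*v + 2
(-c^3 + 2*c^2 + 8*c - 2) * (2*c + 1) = -2*c^4 + 3*c^3 + 18*c^2 + 4*c - 2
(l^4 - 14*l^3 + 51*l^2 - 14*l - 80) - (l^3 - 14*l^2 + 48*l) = l^4 - 15*l^3 + 65*l^2 - 62*l - 80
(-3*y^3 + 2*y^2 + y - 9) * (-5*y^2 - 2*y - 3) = 15*y^5 - 4*y^4 + 37*y^2 + 15*y + 27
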